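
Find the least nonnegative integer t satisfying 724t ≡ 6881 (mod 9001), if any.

4970

gcd(9001, 724):
  9001 = 12*724 + 313
  724 = 2*313 + 98
  313 = 3*98 + 19
  98 = 5*19 + 3
  19 = 6*3 + 1
  3 = 3*1
so gcd(9001, 724) = 1.
1 divides 6881, so solutions exist.
Back-substitute for Bézout coefficients:
  1 = 19 - 6*3
  ... = 724*(-2847) + 9001*(229)
So 724*(-2847) ≡ 1 (mod 9001); multiply by 6881: t ≡ -19590207 (mod 9001).
Smallest nonnegative: t = -19590207 mod 9001 = 4970.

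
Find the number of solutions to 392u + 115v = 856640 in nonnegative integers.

gcd(392, 115) = 1.
By Bézout, 392*(-22) + 115*(75) = 1.
One solution: (5, 7432).
General: u = 5 + 115t, v = 7432 - 392t.
u ≥ 0 ⇒ t ≥ 0; v ≥ 0 ⇒ t ≤ 18. So t ∈ [0, 18]: 19 solutions.

19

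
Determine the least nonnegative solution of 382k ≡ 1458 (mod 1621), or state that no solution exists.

1506

gcd(1621, 382) = 1.
1 divides 1458, so solutions exist.
By Bézout, 382*(488) + 1621*(-115) = 1.
So 382*(488) ≡ 1 (mod 1621); multiply by 1458: k ≡ 711504 (mod 1621).
Smallest nonnegative: k = 711504 mod 1621 = 1506.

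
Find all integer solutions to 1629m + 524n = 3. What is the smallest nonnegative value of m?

331

gcd(1629, 524):
  1629 = 3*524 + 57
  524 = 9*57 + 11
  57 = 5*11 + 2
  11 = 5*2 + 1
  2 = 2*1
so gcd(1629, 524) = 1.
1 divides 3, so solutions exist.
Back-substitute for Bézout coefficients:
  1 = 11 - 5*2
  ... = 1629*(-239) + 524*(743)
Scale by 3/1 = 3: (m₀, n₀) = (-717, 2229).
General solution: m = -717 + 524t, n = 2229 - 1629t for integer t.
m ≥ 0: smallest is -717 mod 524 = 331 (at t = 2), with n = -1029.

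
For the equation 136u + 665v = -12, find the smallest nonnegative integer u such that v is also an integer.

gcd(665, 136) = 1.
1 divides -12, so solutions exist.
By Bézout, 136*(-44) + 665*(9) = 1.
Scale by -12/1 = -12: (u₀, v₀) = (528, -108).
General solution: u = 528 + 665t, v = -108 - 136t for integer t.
u ≥ 0: smallest is 528 mod 665 = 528 (at t = 0), with v = -108.

528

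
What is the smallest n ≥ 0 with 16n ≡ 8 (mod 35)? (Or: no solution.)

gcd(35, 16):
  35 = 2·16 + 3
  16 = 5·3 + 1
  3 = 3·1
so gcd(35, 16) = 1.
1 divides 8, so solutions exist.
Back-substitute for Bézout coefficients:
  1 = 16 - 5·3
  ... = 16·(11) + 35·(-5)
So 16·(11) ≡ 1 (mod 35); multiply by 8: n ≡ 88 (mod 35).
Smallest nonnegative: n = 88 mod 35 = 18.

18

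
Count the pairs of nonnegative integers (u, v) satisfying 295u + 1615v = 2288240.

24

gcd(1615, 295):
  1615 = 5·295 + 140
  295 = 2·140 + 15
  140 = 9·15 + 5
  15 = 3·5
so gcd(1615, 295) = 5.
Back-substitute for Bézout coefficients:
  5 = 140 - 9·15
  ... = 295·(-104) + 1615·(19)
Scale by 457648: one solution is (-47595392, 8695312). Reduce u mod 323: (273, 1367).
General: u = 273 + 323t, v = 1367 - 59t.
u ≥ 0 ⇒ t ≥ 0; v ≥ 0 ⇒ t ≤ 23. So t ∈ [0, 23]: 24 solutions.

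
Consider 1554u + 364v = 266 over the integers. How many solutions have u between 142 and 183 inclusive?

gcd(1554, 364) = 14.
By Bézout, 1554·(-11) + 364·(47) = 14.
Particular solution: (25, -106).
General solution: u = 25 + 26t, v = -106 - 111t for integer t.
142 ≤ 25 + 26t ≤ 183 gives t ∈ [5, 6], which is 2 values.

2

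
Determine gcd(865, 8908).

gcd(8908, 865):
  8908 = 10×865 + 258
  865 = 3×258 + 91
  258 = 2×91 + 76
  91 = 1×76 + 15
  76 = 5×15 + 1
  15 = 15×1
so gcd(8908, 865) = 1.

1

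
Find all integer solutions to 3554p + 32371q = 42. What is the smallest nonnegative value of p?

22953

gcd(32371, 3554) = 1  (32371 = 9·3554 + 385, 3554 = 9·385 + 89, 385 = 4·89 + 29, 89 = 3·29 + 2, 29 = 14·2 + 1, 2 = 2·1).
1 divides 42, so solutions exist.
Back-substituting, 3554·(-15639) + 32371·(1717) = 1.
Scale by 42/1 = 42: (p₀, q₀) = (-656838, 72114).
General solution: p = -656838 + 32371t, q = 72114 - 3554t for integer t.
p ≥ 0: smallest is -656838 mod 32371 = 22953 (at t = 21), with q = -2520.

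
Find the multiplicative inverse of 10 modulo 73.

gcd(73, 10) = 1.
By Bézout, 10*(22) + 73*(-3) = 1.
So 10*22 ≡ 1 (mod 73), and 22 mod 73 = 22.

22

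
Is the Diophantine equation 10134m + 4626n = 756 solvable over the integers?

yes

gcd(10134, 4626):
  10134 = 2·4626 + 882
  4626 = 5·882 + 216
  882 = 4·216 + 18
  216 = 12·18
so gcd(10134, 4626) = 18.
18 divides 756, so integer solutions exist.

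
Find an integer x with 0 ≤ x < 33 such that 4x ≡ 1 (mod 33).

gcd(33, 4) = 1.
By Bézout, 4×(-8) + 33×(1) = 1.
So 4×-8 ≡ 1 (mod 33), and -8 mod 33 = 25.

25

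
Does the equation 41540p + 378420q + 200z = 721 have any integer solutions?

gcd(378420, 41540) = 20  (378420 = 9*41540 + 4560, 41540 = 9*4560 + 500, 4560 = 9*500 + 60, 500 = 8*60 + 20, 60 = 3*20).
gcd(20, 200) = 20.
20 does not divide 721 (remainder 1), so no integer solutions.

no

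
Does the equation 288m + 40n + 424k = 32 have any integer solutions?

yes

gcd(288, 40) = 8.
gcd(8, 424) = 8.
8 divides 32, so integer solutions exist.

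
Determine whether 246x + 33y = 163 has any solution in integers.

no

gcd(246, 33) = 3.
3 does not divide 163 (remainder 1), so no integer solutions.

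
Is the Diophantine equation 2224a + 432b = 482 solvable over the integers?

no

gcd(2224, 432) = 16  (2224 = 5*432 + 64, 432 = 6*64 + 48, 64 = 1*48 + 16, 48 = 3*16).
16 does not divide 482 (remainder 2), so no integer solutions.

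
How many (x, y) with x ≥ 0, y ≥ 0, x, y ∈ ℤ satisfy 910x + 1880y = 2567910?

15

gcd(1880, 910) = 10  (1880 = 2·910 + 60, 910 = 15·60 + 10, 60 = 6·10).
Back-substituting, 910·(31) + 1880·(-15) = 10.
Scale by 256791: one solution is (7960521, -3851865). Reduce x mod 188: (37, 1348).
General: x = 37 + 188t, y = 1348 - 91t.
x ≥ 0 ⇒ t ≥ 0; y ≥ 0 ⇒ t ≤ 14. So t ∈ [0, 14]: 15 solutions.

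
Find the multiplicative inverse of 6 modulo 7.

gcd(7, 6):
  7 = 1·6 + 1
  6 = 6·1
so gcd(7, 6) = 1.
Back-substitute for Bézout coefficients:
  1 = 7 - 1·6
  ... = 6·(-1) + 7·(1)
So 6·-1 ≡ 1 (mod 7), and -1 mod 7 = 6.

6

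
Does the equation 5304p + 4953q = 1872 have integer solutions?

gcd(5304, 4953) = 39.
39 divides 1872, so integer solutions exist.

yes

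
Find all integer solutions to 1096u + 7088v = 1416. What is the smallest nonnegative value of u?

551

gcd(7088, 1096):
  7088 = 6·1096 + 512
  1096 = 2·512 + 72
  512 = 7·72 + 8
  72 = 9·8
so gcd(7088, 1096) = 8.
8 divides 1416, so solutions exist.
Back-substitute for Bézout coefficients:
  8 = 512 - 7·72
  ... = 1096·(-97) + 7088·(15)
Scale by 1416/8 = 177: (u₀, v₀) = (-17169, 2655).
General solution: u = -17169 + 886t, v = 2655 - 137t for integer t.
u ≥ 0: smallest is -17169 mod 886 = 551 (at t = 20), with v = -85.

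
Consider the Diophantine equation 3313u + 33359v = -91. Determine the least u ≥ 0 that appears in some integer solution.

gcd(33359, 3313) = 1.
1 divides -91, so solutions exist.
By Bézout, 3313*(-15587) + 33359*(1548) = 1.
Scale by -91/1 = -91: (u₀, v₀) = (1418417, -140868).
General solution: u = 1418417 + 33359t, v = -140868 - 3313t for integer t.
u ≥ 0: smallest is 1418417 mod 33359 = 17339 (at t = -42), with v = -1722.

17339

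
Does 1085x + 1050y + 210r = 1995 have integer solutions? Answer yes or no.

gcd(1085, 1050) = 35.
gcd(35, 210) = 35.
35 divides 1995, so integer solutions exist.

yes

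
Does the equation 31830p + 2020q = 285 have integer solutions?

no

gcd(31830, 2020) = 10  (31830 = 15*2020 + 1530, 2020 = 1*1530 + 490, 1530 = 3*490 + 60, 490 = 8*60 + 10, 60 = 6*10).
10 does not divide 285 (remainder 5), so no integer solutions.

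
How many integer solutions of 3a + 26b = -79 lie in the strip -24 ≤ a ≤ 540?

22

gcd(26, 3) = 1.
By Bézout, 3×(9) + 26×(-1) = 1.
Particular solution: (17, -5).
General solution: a = 17 + 26t, b = -5 - 3t for integer t.
-24 ≤ 17 + 26t ≤ 540 gives t ∈ [-1, 20], which is 22 values.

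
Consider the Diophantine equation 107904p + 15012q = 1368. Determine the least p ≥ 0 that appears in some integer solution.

618

gcd(107904, 15012) = 12  (107904 = 7×15012 + 2820, 15012 = 5×2820 + 912, 2820 = 3×912 + 84, 912 = 10×84 + 72, 84 = 1×72 + 12, 72 = 6×12).
12 divides 1368, so solutions exist.
Back-substituting, 107904×(181) + 15012×(-1301) = 12.
Scale by 1368/12 = 114: (p₀, q₀) = (20634, -148314).
General solution: p = 20634 + 1251t, q = -148314 - 8992t for integer t.
p ≥ 0: smallest is 20634 mod 1251 = 618 (at t = -16), with q = -4442.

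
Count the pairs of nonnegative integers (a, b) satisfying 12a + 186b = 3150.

gcd(186, 12) = 6.
By Bézout, 12*(-15) + 186*(1) = 6.
One solution: (30, 15).
General: a = 30 + 31t, b = 15 - 2t.
a ≥ 0 ⇒ t ≥ 0; b ≥ 0 ⇒ t ≤ 7. So t ∈ [0, 7]: 8 solutions.

8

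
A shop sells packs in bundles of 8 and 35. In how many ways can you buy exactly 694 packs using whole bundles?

Need nonnegative integers with 8j + 35k = 694.
gcd(8, 35) = 1, and 8·(-13) + 35·(3) = 1.
So (j₀, k₀) = (-9022, 2082); general j = -9022 + 35t, k = 2082 - 8t.
j ≥ 0 ⇒ t ≥ 258; k ≥ 0 ⇒ t ≤ 260. That's 3 values of t.

3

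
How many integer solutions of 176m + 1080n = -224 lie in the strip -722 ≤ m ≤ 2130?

21

gcd(1080, 176):
  1080 = 6·176 + 24
  176 = 7·24 + 8
  24 = 3·8
so gcd(1080, 176) = 8.
Back-substitute for Bézout coefficients:
  8 = 176 - 7·24
  ... = 176·(43) + 1080·(-7)
Scale by -28: particular solution (-1204, 196); reduce m mod 135: (11, -2).
General solution: m = 11 + 135t, n = -2 - 22t for integer t.
-722 ≤ 11 + 135t ≤ 2130 gives t ∈ [-5, 15], which is 21 values.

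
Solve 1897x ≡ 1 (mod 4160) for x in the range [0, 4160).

gcd(4160, 1897) = 1  (4160 = 2·1897 + 366, 1897 = 5·366 + 67, 366 = 5·67 + 31, 67 = 2·31 + 5, 31 = 6·5 + 1, 5 = 5·1).
Back-substituting, 1897·(-807) + 4160·(368) = 1.
So 1897·-807 ≡ 1 (mod 4160), and -807 mod 4160 = 3353.

3353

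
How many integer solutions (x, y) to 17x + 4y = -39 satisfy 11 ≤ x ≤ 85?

gcd(17, 4) = 1.
By Bézout, 17*(1) + 4*(-4) = 1.
Particular solution: (1, -14).
General solution: x = 1 + 4t, y = -14 - 17t for integer t.
11 ≤ 1 + 4t ≤ 85 gives t ∈ [3, 21], which is 19 values.

19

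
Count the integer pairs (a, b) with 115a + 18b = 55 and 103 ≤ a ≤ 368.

gcd(115, 18):
  115 = 6×18 + 7
  18 = 2×7 + 4
  7 = 1×4 + 3
  4 = 1×3 + 1
  3 = 3×1
so gcd(115, 18) = 1.
Back-substitute for Bézout coefficients:
  1 = 4 - 1×3
  ... = 115×(-5) + 18×(32)
Scale by 55: particular solution (-275, 1760); reduce a mod 18: (13, -80).
General solution: a = 13 + 18t, b = -80 - 115t for integer t.
103 ≤ 13 + 18t ≤ 368 gives t ∈ [5, 19], which is 15 values.

15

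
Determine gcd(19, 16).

gcd(19, 16) = 1  (19 = 1*16 + 3, 16 = 5*3 + 1, 3 = 3*1).

1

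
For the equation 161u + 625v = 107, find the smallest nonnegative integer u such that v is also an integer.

187

gcd(625, 161):
  625 = 3·161 + 142
  161 = 1·142 + 19
  142 = 7·19 + 9
  19 = 2·9 + 1
  9 = 9·1
so gcd(625, 161) = 1.
1 divides 107, so solutions exist.
Back-substitute for Bézout coefficients:
  1 = 19 - 2·9
  ... = 161·(66) + 625·(-17)
Scale by 107/1 = 107: (u₀, v₀) = (7062, -1819).
General solution: u = 7062 + 625t, v = -1819 - 161t for integer t.
u ≥ 0: smallest is 7062 mod 625 = 187 (at t = -11), with v = -48.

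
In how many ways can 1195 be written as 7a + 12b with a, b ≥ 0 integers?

gcd(12, 7) = 1  (12 = 1×7 + 5, 7 = 1×5 + 2, 5 = 2×2 + 1, 2 = 2×1).
Back-substituting, 7×(-5) + 12×(3) = 1.
Scale by 1195: one solution is (-5975, 3585). Reduce a mod 12: (1, 99).
General: a = 1 + 12t, b = 99 - 7t.
a ≥ 0 ⇒ t ≥ 0; b ≥ 0 ⇒ t ≤ 14. So t ∈ [0, 14]: 15 solutions.

15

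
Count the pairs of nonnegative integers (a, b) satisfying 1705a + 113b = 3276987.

gcd(1705, 113):
  1705 = 15·113 + 10
  113 = 11·10 + 3
  10 = 3·3 + 1
  3 = 3·1
so gcd(1705, 113) = 1.
Back-substitute for Bézout coefficients:
  1 = 10 - 3·3
  ... = 1705·(34) + 113·(-513)
Scale by 3276987: one solution is (111417558, -1681094331). Reduce a mod 113: (10, 28849).
General: a = 10 + 113t, b = 28849 - 1705t.
a ≥ 0 ⇒ t ≥ 0; b ≥ 0 ⇒ t ≤ 16. So t ∈ [0, 16]: 17 solutions.

17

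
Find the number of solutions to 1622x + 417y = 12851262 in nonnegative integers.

19

gcd(1622, 417) = 1.
By Bézout, 1622·(-136) + 417·(529) = 1.
One solution: (51, 30620).
General: x = 51 + 417t, y = 30620 - 1622t.
x ≥ 0 ⇒ t ≥ 0; y ≥ 0 ⇒ t ≤ 18. So t ∈ [0, 18]: 19 solutions.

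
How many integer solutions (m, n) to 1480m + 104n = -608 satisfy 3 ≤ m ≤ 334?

26

gcd(1480, 104) = 8.
By Bézout, 1480×(-4) + 104×(57) = 8.
Particular solution: (5, -77).
General solution: m = 5 + 13t, n = -77 - 185t for integer t.
3 ≤ 5 + 13t ≤ 334 gives t ∈ [0, 25], which is 26 values.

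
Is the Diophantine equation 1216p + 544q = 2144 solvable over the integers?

gcd(1216, 544) = 32  (1216 = 2×544 + 128, 544 = 4×128 + 32, 128 = 4×32).
32 divides 2144, so integer solutions exist.

yes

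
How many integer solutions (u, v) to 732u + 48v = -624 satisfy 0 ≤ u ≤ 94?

gcd(732, 48) = 12.
By Bézout, 732*(1) + 48*(-15) = 12.
Particular solution: (0, -13).
General solution: u = 0 + 4t, v = -13 - 61t for integer t.
0 ≤ 0 + 4t ≤ 94 gives t ∈ [0, 23], which is 24 values.

24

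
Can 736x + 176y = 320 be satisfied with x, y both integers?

gcd(736, 176) = 16  (736 = 4·176 + 32, 176 = 5·32 + 16, 32 = 2·16).
16 divides 320, so integer solutions exist.

yes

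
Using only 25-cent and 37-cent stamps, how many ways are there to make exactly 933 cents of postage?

1

Need nonnegative integers with 25j + 37k = 933.
gcd(25, 37) = 1, and 25·(3) + 37·(-2) = 1.
So (j₀, k₀) = (2799, -1866); general j = 2799 + 37t, k = -1866 - 25t.
j ≥ 0 ⇒ t ≥ -75; k ≥ 0 ⇒ t ≤ -75. That's 1 value of t.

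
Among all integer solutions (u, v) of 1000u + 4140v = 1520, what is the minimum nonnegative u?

134

gcd(4140, 1000):
  4140 = 4×1000 + 140
  1000 = 7×140 + 20
  140 = 7×20
so gcd(4140, 1000) = 20.
20 divides 1520, so solutions exist.
Back-substitute for Bézout coefficients:
  20 = 1000 - 7×140
  ... = 1000×(29) + 4140×(-7)
Scale by 1520/20 = 76: (u₀, v₀) = (2204, -532).
General solution: u = 2204 + 207t, v = -532 - 50t for integer t.
u ≥ 0: smallest is 2204 mod 207 = 134 (at t = -10), with v = -32.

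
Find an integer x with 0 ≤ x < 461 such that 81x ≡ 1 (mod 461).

gcd(461, 81) = 1.
By Bézout, 81·(74) + 461·(-13) = 1.
So 81·74 ≡ 1 (mod 461), and 74 mod 461 = 74.

74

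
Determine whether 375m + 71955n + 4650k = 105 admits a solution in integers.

yes

gcd(71955, 375):
  71955 = 191·375 + 330
  375 = 1·330 + 45
  330 = 7·45 + 15
  45 = 3·15
so gcd(71955, 375) = 15.
gcd(15, 4650) = 15.
15 divides 105, so integer solutions exist.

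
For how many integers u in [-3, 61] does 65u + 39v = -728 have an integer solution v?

gcd(65, 39) = 13.
By Bézout, 65×(-1) + 39×(2) = 13.
Particular solution: (2, -22).
General solution: u = 2 + 3t, v = -22 - 5t for integer t.
-3 ≤ 2 + 3t ≤ 61 gives t ∈ [-1, 19], which is 21 values.

21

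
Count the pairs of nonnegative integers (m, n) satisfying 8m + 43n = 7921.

23

gcd(43, 8):
  43 = 5×8 + 3
  8 = 2×3 + 2
  3 = 1×2 + 1
  2 = 2×1
so gcd(43, 8) = 1.
Back-substitute for Bézout coefficients:
  1 = 3 - 1×2
  ... = 8×(-16) + 43×(3)
Scale by 7921: one solution is (-126736, 23763). Reduce m mod 43: (28, 179).
General: m = 28 + 43t, n = 179 - 8t.
m ≥ 0 ⇒ t ≥ 0; n ≥ 0 ⇒ t ≤ 22. So t ∈ [0, 22]: 23 solutions.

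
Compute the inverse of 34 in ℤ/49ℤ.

13

gcd(49, 34) = 1.
By Bézout, 34*(13) + 49*(-9) = 1.
So 34*13 ≡ 1 (mod 49), and 13 mod 49 = 13.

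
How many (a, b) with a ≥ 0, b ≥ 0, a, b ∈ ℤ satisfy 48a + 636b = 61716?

gcd(636, 48) = 12.
By Bézout, 48·(-13) + 636·(1) = 12.
One solution: (27, 95).
General: a = 27 + 53t, b = 95 - 4t.
a ≥ 0 ⇒ t ≥ 0; b ≥ 0 ⇒ t ≤ 23. So t ∈ [0, 23]: 24 solutions.

24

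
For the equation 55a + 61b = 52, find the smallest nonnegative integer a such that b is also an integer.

gcd(61, 55) = 1.
1 divides 52, so solutions exist.
By Bézout, 55*(10) + 61*(-9) = 1.
Scale by 52/1 = 52: (a₀, b₀) = (520, -468).
General solution: a = 520 + 61t, b = -468 - 55t for integer t.
a ≥ 0: smallest is 520 mod 61 = 32 (at t = -8), with b = -28.

32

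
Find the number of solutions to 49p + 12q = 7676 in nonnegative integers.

13

gcd(49, 12) = 1.
By Bézout, 49·(1) + 12·(-4) = 1.
One solution: (8, 607).
General: p = 8 + 12t, q = 607 - 49t.
p ≥ 0 ⇒ t ≥ 0; q ≥ 0 ⇒ t ≤ 12. So t ∈ [0, 12]: 13 solutions.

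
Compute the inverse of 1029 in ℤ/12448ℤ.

8589

gcd(12448, 1029) = 1.
By Bézout, 1029·(-3859) + 12448·(319) = 1.
So 1029·-3859 ≡ 1 (mod 12448), and -3859 mod 12448 = 8589.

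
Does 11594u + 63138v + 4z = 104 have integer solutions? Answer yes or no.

gcd(63138, 11594) = 34  (63138 = 5·11594 + 5168, 11594 = 2·5168 + 1258, 5168 = 4·1258 + 136, 1258 = 9·136 + 34, 136 = 4·34).
gcd(34, 4) = 2.
2 divides 104, so integer solutions exist.

yes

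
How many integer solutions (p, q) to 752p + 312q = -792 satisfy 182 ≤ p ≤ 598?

gcd(752, 312):
  752 = 2×312 + 128
  312 = 2×128 + 56
  128 = 2×56 + 16
  56 = 3×16 + 8
  16 = 2×8
so gcd(752, 312) = 8.
Back-substitute for Bézout coefficients:
  8 = 56 - 3×16
  ... = 752×(-17) + 312×(41)
Scale by -99: particular solution (1683, -4059); reduce p mod 39: (6, -17).
General solution: p = 6 + 39t, q = -17 - 94t for integer t.
182 ≤ 6 + 39t ≤ 598 gives t ∈ [5, 15], which is 11 values.

11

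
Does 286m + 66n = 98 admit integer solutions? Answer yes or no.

gcd(286, 66) = 22  (286 = 4*66 + 22, 66 = 3*22).
22 does not divide 98 (remainder 10), so no integer solutions.

no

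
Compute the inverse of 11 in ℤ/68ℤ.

gcd(68, 11):
  68 = 6*11 + 2
  11 = 5*2 + 1
  2 = 2*1
so gcd(68, 11) = 1.
Back-substitute for Bézout coefficients:
  1 = 11 - 5*2
  ... = 11*(31) + 68*(-5)
So 11*31 ≡ 1 (mod 68), and 31 mod 68 = 31.

31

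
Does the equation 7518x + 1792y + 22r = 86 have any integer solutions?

gcd(7518, 1792) = 14  (7518 = 4×1792 + 350, 1792 = 5×350 + 42, 350 = 8×42 + 14, 42 = 3×14).
gcd(14, 22) = 2.
2 divides 86, so integer solutions exist.

yes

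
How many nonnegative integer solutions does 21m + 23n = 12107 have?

25

gcd(23, 21):
  23 = 1·21 + 2
  21 = 10·2 + 1
  2 = 2·1
so gcd(23, 21) = 1.
Back-substitute for Bézout coefficients:
  1 = 21 - 10·2
  ... = 21·(11) + 23·(-10)
Scale by 12107: one solution is (133177, -121070). Reduce m mod 23: (7, 520).
General: m = 7 + 23t, n = 520 - 21t.
m ≥ 0 ⇒ t ≥ 0; n ≥ 0 ⇒ t ≤ 24. So t ∈ [0, 24]: 25 solutions.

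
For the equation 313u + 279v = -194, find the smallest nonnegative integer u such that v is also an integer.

gcd(313, 279) = 1  (313 = 1*279 + 34, 279 = 8*34 + 7, 34 = 4*7 + 6, 7 = 1*6 + 1, 6 = 6*1).
1 divides -194, so solutions exist.
Back-substituting, 313*(-41) + 279*(46) = 1.
Scale by -194/1 = -194: (u₀, v₀) = (7954, -8924).
General solution: u = 7954 + 279t, v = -8924 - 313t for integer t.
u ≥ 0: smallest is 7954 mod 279 = 142 (at t = -28), with v = -160.

142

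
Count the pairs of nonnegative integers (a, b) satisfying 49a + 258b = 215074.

17

gcd(258, 49) = 1  (258 = 5*49 + 13, 49 = 3*13 + 10, 13 = 1*10 + 3, 10 = 3*3 + 1, 3 = 3*1).
Back-substituting, 49*(79) + 258*(-15) = 1.
Scale by 215074: one solution is (16990846, -3226110). Reduce a mod 258: (256, 785).
General: a = 256 + 258t, b = 785 - 49t.
a ≥ 0 ⇒ t ≥ 0; b ≥ 0 ⇒ t ≤ 16. So t ∈ [0, 16]: 17 solutions.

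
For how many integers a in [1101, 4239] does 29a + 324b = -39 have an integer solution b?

gcd(324, 29) = 1  (324 = 11·29 + 5, 29 = 5·5 + 4, 5 = 1·4 + 1, 4 = 4·1).
Back-substituting, 29·(-67) + 324·(6) = 1.
Scale by -39: particular solution (2613, -234); reduce a mod 324: (21, -2).
General solution: a = 21 + 324t, b = -2 - 29t for integer t.
1101 ≤ 21 + 324t ≤ 4239 gives t ∈ [4, 13], which is 10 values.

10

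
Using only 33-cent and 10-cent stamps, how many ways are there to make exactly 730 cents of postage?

Need nonnegative integers with 33j + 10k = 730.
gcd(33, 10) = 1, and 33·(-3) + 10·(10) = 1.
So (j₀, k₀) = (-2190, 7300); general j = -2190 + 10t, k = 7300 - 33t.
j ≥ 0 ⇒ t ≥ 219; k ≥ 0 ⇒ t ≤ 221. That's 3 values of t.

3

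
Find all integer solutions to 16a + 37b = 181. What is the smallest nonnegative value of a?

gcd(37, 16):
  37 = 2×16 + 5
  16 = 3×5 + 1
  5 = 5×1
so gcd(37, 16) = 1.
1 divides 181, so solutions exist.
Back-substitute for Bézout coefficients:
  1 = 16 - 3×5
  ... = 16×(7) + 37×(-3)
Scale by 181/1 = 181: (a₀, b₀) = (1267, -543).
General solution: a = 1267 + 37t, b = -543 - 16t for integer t.
a ≥ 0: smallest is 1267 mod 37 = 9 (at t = -34), with b = 1.

9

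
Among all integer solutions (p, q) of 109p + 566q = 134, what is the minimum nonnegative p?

22

gcd(566, 109) = 1  (566 = 5*109 + 21, 109 = 5*21 + 4, 21 = 5*4 + 1, 4 = 4*1).
1 divides 134, so solutions exist.
Back-substituting, 109*(-135) + 566*(26) = 1.
Scale by 134/1 = 134: (p₀, q₀) = (-18090, 3484).
General solution: p = -18090 + 566t, q = 3484 - 109t for integer t.
p ≥ 0: smallest is -18090 mod 566 = 22 (at t = 32), with q = -4.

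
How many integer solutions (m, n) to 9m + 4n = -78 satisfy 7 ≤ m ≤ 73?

16

gcd(9, 4):
  9 = 2*4 + 1
  4 = 4*1
so gcd(9, 4) = 1.
Back-substitute for Bézout coefficients:
  1 = 9 - 2*4
  ... = 9*(1) + 4*(-2)
Scale by -78: particular solution (-78, 156); reduce m mod 4: (2, -24).
General solution: m = 2 + 4t, n = -24 - 9t for integer t.
7 ≤ 2 + 4t ≤ 73 gives t ∈ [2, 17], which is 16 values.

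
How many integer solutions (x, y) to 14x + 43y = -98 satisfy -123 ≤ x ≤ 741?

20

gcd(43, 14) = 1.
By Bézout, 14×(-3) + 43×(1) = 1.
Particular solution: (36, -14).
General solution: x = 36 + 43t, y = -14 - 14t for integer t.
-123 ≤ 36 + 43t ≤ 741 gives t ∈ [-3, 16], which is 20 values.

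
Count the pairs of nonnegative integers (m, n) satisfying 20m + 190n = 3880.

11

gcd(190, 20):
  190 = 9×20 + 10
  20 = 2×10
so gcd(190, 20) = 10.
Back-substitute for Bézout coefficients:
  10 = 190 - 9×20
  ... = 20×(-9) + 190×(1)
Scale by 388: one solution is (-3492, 388). Reduce m mod 19: (4, 20).
General: m = 4 + 19t, n = 20 - 2t.
m ≥ 0 ⇒ t ≥ 0; n ≥ 0 ⇒ t ≤ 10. So t ∈ [0, 10]: 11 solutions.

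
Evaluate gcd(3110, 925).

5

gcd(3110, 925):
  3110 = 3×925 + 335
  925 = 2×335 + 255
  335 = 1×255 + 80
  255 = 3×80 + 15
  80 = 5×15 + 5
  15 = 3×5
so gcd(3110, 925) = 5.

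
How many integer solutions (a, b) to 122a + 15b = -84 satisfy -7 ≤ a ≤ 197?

gcd(122, 15) = 1.
By Bézout, 122·(-7) + 15·(57) = 1.
Particular solution: (3, -30).
General solution: a = 3 + 15t, b = -30 - 122t for integer t.
-7 ≤ 3 + 15t ≤ 197 gives t ∈ [0, 12], which is 13 values.

13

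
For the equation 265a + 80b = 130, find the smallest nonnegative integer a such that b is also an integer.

2

gcd(265, 80) = 5.
5 divides 130, so solutions exist.
By Bézout, 265*(-3) + 80*(10) = 5.
Scale by 130/5 = 26: (a₀, b₀) = (-78, 260).
General solution: a = -78 + 16t, b = 260 - 53t for integer t.
a ≥ 0: smallest is -78 mod 16 = 2 (at t = 5), with b = -5.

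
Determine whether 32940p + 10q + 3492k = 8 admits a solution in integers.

gcd(32940, 10) = 10  (32940 = 3294·10).
gcd(10, 3492) = 2.
2 divides 8, so integer solutions exist.

yes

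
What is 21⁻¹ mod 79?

gcd(79, 21):
  79 = 3×21 + 16
  21 = 1×16 + 5
  16 = 3×5 + 1
  5 = 5×1
so gcd(79, 21) = 1.
Back-substitute for Bézout coefficients:
  1 = 16 - 3×5
  ... = 21×(-15) + 79×(4)
So 21×-15 ≡ 1 (mod 79), and -15 mod 79 = 64.

64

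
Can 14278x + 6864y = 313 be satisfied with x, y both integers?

gcd(14278, 6864) = 22  (14278 = 2·6864 + 550, 6864 = 12·550 + 264, 550 = 2·264 + 22, 264 = 12·22).
22 does not divide 313 (remainder 5), so no integer solutions.

no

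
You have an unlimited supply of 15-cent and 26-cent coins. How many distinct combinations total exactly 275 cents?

Need nonnegative integers with 15j + 26k = 275.
gcd(15, 26) = 1, and 15·(7) + 26·(-4) = 1.
So (j₀, k₀) = (1925, -1100); general j = 1925 + 26t, k = -1100 - 15t.
j ≥ 0 ⇒ t ≥ -74; k ≥ 0 ⇒ t ≤ -74. That's 1 value of t.

1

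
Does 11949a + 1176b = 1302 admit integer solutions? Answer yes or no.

yes

gcd(11949, 1176):
  11949 = 10*1176 + 189
  1176 = 6*189 + 42
  189 = 4*42 + 21
  42 = 2*21
so gcd(11949, 1176) = 21.
21 divides 1302, so integer solutions exist.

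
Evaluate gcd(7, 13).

gcd(13, 7):
  13 = 1·7 + 6
  7 = 1·6 + 1
  6 = 6·1
so gcd(13, 7) = 1.

1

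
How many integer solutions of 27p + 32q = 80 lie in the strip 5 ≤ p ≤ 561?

18

gcd(32, 27) = 1  (32 = 1×27 + 5, 27 = 5×5 + 2, 5 = 2×2 + 1, 2 = 2×1).
Back-substituting, 27×(-13) + 32×(11) = 1.
Scale by 80: particular solution (-1040, 880); reduce p mod 32: (16, -11).
General solution: p = 16 + 32t, q = -11 - 27t for integer t.
5 ≤ 16 + 32t ≤ 561 gives t ∈ [0, 17], which is 18 values.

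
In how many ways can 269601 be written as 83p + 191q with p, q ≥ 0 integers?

17

gcd(191, 83) = 1  (191 = 2×83 + 25, 83 = 3×25 + 8, 25 = 3×8 + 1, 8 = 8×1).
Back-substituting, 83×(-23) + 191×(10) = 1.
Scale by 269601: one solution is (-6200823, 2696010). Reduce p mod 191: (183, 1332).
General: p = 183 + 191t, q = 1332 - 83t.
p ≥ 0 ⇒ t ≥ 0; q ≥ 0 ⇒ t ≤ 16. So t ∈ [0, 16]: 17 solutions.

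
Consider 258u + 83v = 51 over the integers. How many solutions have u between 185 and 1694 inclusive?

18

gcd(258, 83) = 1  (258 = 3×83 + 9, 83 = 9×9 + 2, 9 = 4×2 + 1, 2 = 2×1).
Back-substituting, 258×(37) + 83×(-115) = 1.
Scale by 51: particular solution (1887, -5865); reduce u mod 83: (61, -189).
General solution: u = 61 + 83t, v = -189 - 258t for integer t.
185 ≤ 61 + 83t ≤ 1694 gives t ∈ [2, 19], which is 18 values.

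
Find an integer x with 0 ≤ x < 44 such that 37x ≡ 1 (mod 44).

25

gcd(44, 37) = 1.
By Bézout, 37×(-19) + 44×(16) = 1.
So 37×-19 ≡ 1 (mod 44), and -19 mod 44 = 25.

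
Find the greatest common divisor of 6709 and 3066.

1

gcd(6709, 3066) = 1  (6709 = 2*3066 + 577, 3066 = 5*577 + 181, 577 = 3*181 + 34, 181 = 5*34 + 11, 34 = 3*11 + 1, 11 = 11*1).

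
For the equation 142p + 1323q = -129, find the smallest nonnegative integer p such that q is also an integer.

gcd(1323, 142):
  1323 = 9×142 + 45
  142 = 3×45 + 7
  45 = 6×7 + 3
  7 = 2×3 + 1
  3 = 3×1
so gcd(1323, 142) = 1.
1 divides -129, so solutions exist.
Back-substitute for Bézout coefficients:
  1 = 7 - 2×3
  ... = 142×(382) + 1323×(-41)
Scale by -129/1 = -129: (p₀, q₀) = (-49278, 5289).
General solution: p = -49278 + 1323t, q = 5289 - 142t for integer t.
p ≥ 0: smallest is -49278 mod 1323 = 996 (at t = 38), with q = -107.

996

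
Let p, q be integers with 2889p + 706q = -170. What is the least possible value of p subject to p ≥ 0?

gcd(2889, 706) = 1.
1 divides -170, so solutions exist.
By Bézout, 2889*(315) + 706*(-1289) = 1.
Scale by -170/1 = -170: (p₀, q₀) = (-53550, 219130).
General solution: p = -53550 + 706t, q = 219130 - 2889t for integer t.
p ≥ 0: smallest is -53550 mod 706 = 106 (at t = 76), with q = -434.

106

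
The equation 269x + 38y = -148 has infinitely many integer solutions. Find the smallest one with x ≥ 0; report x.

gcd(269, 38):
  269 = 7·38 + 3
  38 = 12·3 + 2
  3 = 1·2 + 1
  2 = 2·1
so gcd(269, 38) = 1.
1 divides -148, so solutions exist.
Back-substitute for Bézout coefficients:
  1 = 3 - 1·2
  ... = 269·(13) + 38·(-92)
Scale by -148/1 = -148: (x₀, y₀) = (-1924, 13616).
General solution: x = -1924 + 38t, y = 13616 - 269t for integer t.
x ≥ 0: smallest is -1924 mod 38 = 14 (at t = 51), with y = -103.

14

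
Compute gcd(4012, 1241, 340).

17

gcd(4012, 1241):
  4012 = 3*1241 + 289
  1241 = 4*289 + 85
  289 = 3*85 + 34
  85 = 2*34 + 17
  34 = 2*17
so gcd(4012, 1241) = 17.
gcd(17, 340) = 17.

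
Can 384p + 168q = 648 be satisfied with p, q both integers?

gcd(384, 168) = 24  (384 = 2·168 + 48, 168 = 3·48 + 24, 48 = 2·24).
24 divides 648, so integer solutions exist.

yes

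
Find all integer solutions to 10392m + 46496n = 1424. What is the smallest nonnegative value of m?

3754

gcd(46496, 10392) = 8.
8 divides 1424, so solutions exist.
By Bézout, 10392·(-2689) + 46496·(601) = 8.
Scale by 1424/8 = 178: (m₀, n₀) = (-478642, 106978).
General solution: m = -478642 + 5812t, n = 106978 - 1299t for integer t.
m ≥ 0: smallest is -478642 mod 5812 = 3754 (at t = 83), with n = -839.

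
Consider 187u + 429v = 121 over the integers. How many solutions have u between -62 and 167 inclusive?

gcd(429, 187) = 11.
By Bézout, 187×(-16) + 429×(7) = 11.
Particular solution: (19, -8).
General solution: u = 19 + 39t, v = -8 - 17t for integer t.
-62 ≤ 19 + 39t ≤ 167 gives t ∈ [-2, 3], which is 6 values.

6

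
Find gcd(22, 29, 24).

gcd(29, 22) = 1  (29 = 1*22 + 7, 22 = 3*7 + 1, 7 = 7*1).
gcd(1, 24) = 1.

1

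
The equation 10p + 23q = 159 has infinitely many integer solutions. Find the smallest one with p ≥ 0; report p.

gcd(23, 10):
  23 = 2·10 + 3
  10 = 3·3 + 1
  3 = 3·1
so gcd(23, 10) = 1.
1 divides 159, so solutions exist.
Back-substitute for Bézout coefficients:
  1 = 10 - 3·3
  ... = 10·(7) + 23·(-3)
Scale by 159/1 = 159: (p₀, q₀) = (1113, -477).
General solution: p = 1113 + 23t, q = -477 - 10t for integer t.
p ≥ 0: smallest is 1113 mod 23 = 9 (at t = -48), with q = 3.

9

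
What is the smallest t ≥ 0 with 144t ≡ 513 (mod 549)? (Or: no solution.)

15

gcd(549, 144) = 9  (549 = 3·144 + 117, 144 = 1·117 + 27, 117 = 4·27 + 9, 27 = 3·9).
9 divides 513, so solutions exist.
Back-substituting, 144·(-19) + 549·(5) = 9.
So 144·(-19) ≡ 9 (mod 549); multiply by 57: t ≡ -1083 (mod 61).
Smallest nonnegative: t = -1083 mod 61 = 15.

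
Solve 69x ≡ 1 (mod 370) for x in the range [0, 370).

59

gcd(370, 69) = 1  (370 = 5×69 + 25, 69 = 2×25 + 19, 25 = 1×19 + 6, 19 = 3×6 + 1, 6 = 6×1).
Back-substituting, 69×(59) + 370×(-11) = 1.
So 69×59 ≡ 1 (mod 370), and 59 mod 370 = 59.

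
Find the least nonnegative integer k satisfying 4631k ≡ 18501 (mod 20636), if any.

gcd(20636, 4631) = 11.
11 does not divide 18501, so the congruence has no solution.

no solution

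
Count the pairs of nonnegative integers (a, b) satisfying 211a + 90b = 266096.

14

gcd(211, 90):
  211 = 2*90 + 31
  90 = 2*31 + 28
  31 = 1*28 + 3
  28 = 9*3 + 1
  3 = 3*1
so gcd(211, 90) = 1.
Back-substitute for Bézout coefficients:
  1 = 28 - 9*3
  ... = 211*(-29) + 90*(68)
Scale by 266096: one solution is (-7716784, 18094528). Reduce a mod 90: (86, 2755).
General: a = 86 + 90t, b = 2755 - 211t.
a ≥ 0 ⇒ t ≥ 0; b ≥ 0 ⇒ t ≤ 13. So t ∈ [0, 13]: 14 solutions.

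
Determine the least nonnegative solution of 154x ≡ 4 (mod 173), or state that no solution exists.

18

gcd(173, 154):
  173 = 1*154 + 19
  154 = 8*19 + 2
  19 = 9*2 + 1
  2 = 2*1
so gcd(173, 154) = 1.
1 divides 4, so solutions exist.
Back-substitute for Bézout coefficients:
  1 = 19 - 9*2
  ... = 154*(-82) + 173*(73)
So 154*(-82) ≡ 1 (mod 173); multiply by 4: x ≡ -328 (mod 173).
Smallest nonnegative: x = -328 mod 173 = 18.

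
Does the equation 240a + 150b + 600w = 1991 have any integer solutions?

no

gcd(240, 150) = 30  (240 = 1*150 + 90, 150 = 1*90 + 60, 90 = 1*60 + 30, 60 = 2*30).
gcd(30, 600) = 30.
30 does not divide 1991 (remainder 11), so no integer solutions.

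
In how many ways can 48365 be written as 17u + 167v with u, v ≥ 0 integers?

18

gcd(167, 17) = 1  (167 = 9*17 + 14, 17 = 1*14 + 3, 14 = 4*3 + 2, 3 = 1*2 + 1, 2 = 2*1).
Back-substituting, 17*(59) + 167*(-6) = 1.
Scale by 48365: one solution is (2853535, -290190). Reduce u mod 167: (6, 289).
General: u = 6 + 167t, v = 289 - 17t.
u ≥ 0 ⇒ t ≥ 0; v ≥ 0 ⇒ t ≤ 17. So t ∈ [0, 17]: 18 solutions.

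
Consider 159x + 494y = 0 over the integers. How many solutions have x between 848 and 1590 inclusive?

gcd(494, 159) = 1  (494 = 3*159 + 17, 159 = 9*17 + 6, 17 = 2*6 + 5, 6 = 1*5 + 1, 5 = 5*1).
Back-substituting, 159*(87) + 494*(-28) = 1.
Scale by 0: particular solution (0, 0); reduce x mod 494: (0, 0).
General solution: x = 0 + 494t, y = 0 - 159t for integer t.
848 ≤ 0 + 494t ≤ 1590 gives t ∈ [2, 3], which is 2 values.

2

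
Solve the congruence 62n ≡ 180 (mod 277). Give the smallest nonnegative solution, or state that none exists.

gcd(277, 62) = 1.
1 divides 180, so solutions exist.
By Bézout, 62×(-67) + 277×(15) = 1.
So 62×(-67) ≡ 1 (mod 277); multiply by 180: n ≡ -12060 (mod 277).
Smallest nonnegative: n = -12060 mod 277 = 128.

128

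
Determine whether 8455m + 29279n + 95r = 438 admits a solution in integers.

no

gcd(29279, 8455) = 19  (29279 = 3*8455 + 3914, 8455 = 2*3914 + 627, 3914 = 6*627 + 152, 627 = 4*152 + 19, 152 = 8*19).
gcd(19, 95) = 19.
19 does not divide 438 (remainder 1), so no integer solutions.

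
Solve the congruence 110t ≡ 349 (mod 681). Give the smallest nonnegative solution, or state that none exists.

gcd(681, 110) = 1  (681 = 6·110 + 21, 110 = 5·21 + 5, 21 = 4·5 + 1, 5 = 5·1).
1 divides 349, so solutions exist.
Back-substituting, 110·(-130) + 681·(21) = 1.
So 110·(-130) ≡ 1 (mod 681); multiply by 349: t ≡ -45370 (mod 681).
Smallest nonnegative: t = -45370 mod 681 = 257.

257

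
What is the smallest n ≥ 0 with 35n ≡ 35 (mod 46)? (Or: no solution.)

1

gcd(46, 35) = 1.
1 divides 35, so solutions exist.
By Bézout, 35·(-21) + 46·(16) = 1.
So 35·(-21) ≡ 1 (mod 46); multiply by 35: n ≡ -735 (mod 46).
Smallest nonnegative: n = -735 mod 46 = 1.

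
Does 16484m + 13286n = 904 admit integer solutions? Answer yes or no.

gcd(16484, 13286) = 26  (16484 = 1*13286 + 3198, 13286 = 4*3198 + 494, 3198 = 6*494 + 234, 494 = 2*234 + 26, 234 = 9*26).
26 does not divide 904 (remainder 20), so no integer solutions.

no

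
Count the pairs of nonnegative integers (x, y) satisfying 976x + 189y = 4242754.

23

gcd(976, 189) = 1  (976 = 5×189 + 31, 189 = 6×31 + 3, 31 = 10×3 + 1, 3 = 3×1).
Back-substituting, 976×(61) + 189×(-315) = 1.
Scale by 4242754: one solution is (258807994, -1336467510). Reduce x mod 189: (88, 21994).
General: x = 88 + 189t, y = 21994 - 976t.
x ≥ 0 ⇒ t ≥ 0; y ≥ 0 ⇒ t ≤ 22. So t ∈ [0, 22]: 23 solutions.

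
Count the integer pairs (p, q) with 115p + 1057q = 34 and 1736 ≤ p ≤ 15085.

gcd(1057, 115):
  1057 = 9*115 + 22
  115 = 5*22 + 5
  22 = 4*5 + 2
  5 = 2*2 + 1
  2 = 2*1
so gcd(1057, 115) = 1.
Back-substitute for Bézout coefficients:
  1 = 5 - 2*2
  ... = 115*(432) + 1057*(-47)
Scale by 34: particular solution (14688, -1598); reduce p mod 1057: (947, -103).
General solution: p = 947 + 1057t, q = -103 - 115t for integer t.
1736 ≤ 947 + 1057t ≤ 15085 gives t ∈ [1, 13], which is 13 values.

13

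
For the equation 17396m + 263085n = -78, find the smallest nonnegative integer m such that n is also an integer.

gcd(263085, 17396) = 1  (263085 = 15·17396 + 2145, 17396 = 8·2145 + 236, 2145 = 9·236 + 21, 236 = 11·21 + 5, 21 = 4·5 + 1, 5 = 5·1).
1 divides -78, so solutions exist.
Back-substituting, 17396·(-50164) + 263085·(3317) = 1.
Scale by -78/1 = -78: (m₀, n₀) = (3912792, -258726).
General solution: m = 3912792 + 263085t, n = -258726 - 17396t for integer t.
m ≥ 0: smallest is 3912792 mod 263085 = 229602 (at t = -14), with n = -15182.

229602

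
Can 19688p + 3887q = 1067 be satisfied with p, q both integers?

no

gcd(19688, 3887) = 23  (19688 = 5*3887 + 253, 3887 = 15*253 + 92, 253 = 2*92 + 69, 92 = 1*69 + 23, 69 = 3*23).
23 does not divide 1067 (remainder 9), so no integer solutions.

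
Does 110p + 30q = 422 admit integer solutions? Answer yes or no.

gcd(110, 30) = 10  (110 = 3·30 + 20, 30 = 1·20 + 10, 20 = 2·10).
10 does not divide 422 (remainder 2), so no integer solutions.

no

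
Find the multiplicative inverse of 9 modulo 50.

gcd(50, 9) = 1.
By Bézout, 9*(-11) + 50*(2) = 1.
So 9*-11 ≡ 1 (mod 50), and -11 mod 50 = 39.

39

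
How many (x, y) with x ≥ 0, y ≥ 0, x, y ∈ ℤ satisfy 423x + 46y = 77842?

4

gcd(423, 46) = 1.
By Bézout, 423×(-5) + 46×(46) = 1.
One solution: (42, 1306).
General: x = 42 + 46t, y = 1306 - 423t.
x ≥ 0 ⇒ t ≥ 0; y ≥ 0 ⇒ t ≤ 3. So t ∈ [0, 3]: 4 solutions.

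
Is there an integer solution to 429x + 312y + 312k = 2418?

yes

gcd(429, 312):
  429 = 1*312 + 117
  312 = 2*117 + 78
  117 = 1*78 + 39
  78 = 2*39
so gcd(429, 312) = 39.
gcd(39, 312) = 39.
39 divides 2418, so integer solutions exist.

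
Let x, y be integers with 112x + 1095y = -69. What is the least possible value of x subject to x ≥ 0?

gcd(1095, 112) = 1  (1095 = 9×112 + 87, 112 = 1×87 + 25, 87 = 3×25 + 12, 25 = 2×12 + 1, 12 = 12×1).
1 divides -69, so solutions exist.
Back-substituting, 112×(88) + 1095×(-9) = 1.
Scale by -69/1 = -69: (x₀, y₀) = (-6072, 621).
General solution: x = -6072 + 1095t, y = 621 - 112t for integer t.
x ≥ 0: smallest is -6072 mod 1095 = 498 (at t = 6), with y = -51.

498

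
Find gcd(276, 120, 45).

gcd(276, 120) = 12  (276 = 2·120 + 36, 120 = 3·36 + 12, 36 = 3·12).
gcd(12, 45) = 3.

3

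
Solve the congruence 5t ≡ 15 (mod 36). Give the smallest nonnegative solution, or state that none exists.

gcd(36, 5) = 1  (36 = 7·5 + 1, 5 = 5·1).
1 divides 15, so solutions exist.
Back-substituting, 5·(-7) + 36·(1) = 1.
So 5·(-7) ≡ 1 (mod 36); multiply by 15: t ≡ -105 (mod 36).
Smallest nonnegative: t = -105 mod 36 = 3.

3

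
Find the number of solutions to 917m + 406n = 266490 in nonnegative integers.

gcd(917, 406) = 7.
By Bézout, 917*(-27) + 406*(61) = 7.
One solution: (44, 557).
General: m = 44 + 58t, n = 557 - 131t.
m ≥ 0 ⇒ t ≥ 0; n ≥ 0 ⇒ t ≤ 4. So t ∈ [0, 4]: 5 solutions.

5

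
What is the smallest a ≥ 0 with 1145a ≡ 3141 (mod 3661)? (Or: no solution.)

1886

gcd(3661, 1145) = 1.
1 divides 3141, so solutions exist.
By Bézout, 1145·(-243) + 3661·(76) = 1.
So 1145·(-243) ≡ 1 (mod 3661); multiply by 3141: a ≡ -763263 (mod 3661).
Smallest nonnegative: a = -763263 mod 3661 = 1886.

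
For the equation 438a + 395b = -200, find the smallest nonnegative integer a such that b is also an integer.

225

gcd(438, 395):
  438 = 1·395 + 43
  395 = 9·43 + 8
  43 = 5·8 + 3
  8 = 2·3 + 2
  3 = 1·2 + 1
  2 = 2·1
so gcd(438, 395) = 1.
1 divides -200, so solutions exist.
Back-substitute for Bézout coefficients:
  1 = 3 - 1·2
  ... = 438·(147) + 395·(-163)
Scale by -200/1 = -200: (a₀, b₀) = (-29400, 32600).
General solution: a = -29400 + 395t, b = 32600 - 438t for integer t.
a ≥ 0: smallest is -29400 mod 395 = 225 (at t = 75), with b = -250.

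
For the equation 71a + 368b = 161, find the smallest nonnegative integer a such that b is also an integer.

23

gcd(368, 71) = 1.
1 divides 161, so solutions exist.
By Bézout, 71·(-57) + 368·(11) = 1.
Scale by 161/1 = 161: (a₀, b₀) = (-9177, 1771).
General solution: a = -9177 + 368t, b = 1771 - 71t for integer t.
a ≥ 0: smallest is -9177 mod 368 = 23 (at t = 25), with b = -4.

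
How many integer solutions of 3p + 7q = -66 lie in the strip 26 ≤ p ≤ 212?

27

gcd(7, 3):
  7 = 2*3 + 1
  3 = 3*1
so gcd(7, 3) = 1.
Back-substitute for Bézout coefficients:
  1 = 7 - 2*3
  ... = 3*(-2) + 7*(1)
Scale by -66: particular solution (132, -66); reduce p mod 7: (6, -12).
General solution: p = 6 + 7t, q = -12 - 3t for integer t.
26 ≤ 6 + 7t ≤ 212 gives t ∈ [3, 29], which is 27 values.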